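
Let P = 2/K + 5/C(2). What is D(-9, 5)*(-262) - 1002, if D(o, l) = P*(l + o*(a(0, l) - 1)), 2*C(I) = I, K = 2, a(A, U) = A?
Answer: -23010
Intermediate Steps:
C(I) = I/2
P = 6 (P = 2/2 + 5/(((½)*2)) = 2*(½) + 5/1 = 1 + 5*1 = 1 + 5 = 6)
D(o, l) = -6*o + 6*l (D(o, l) = 6*(l + o*(0 - 1)) = 6*(l + o*(-1)) = 6*(l - o) = -6*o + 6*l)
D(-9, 5)*(-262) - 1002 = (-6*(-9) + 6*5)*(-262) - 1002 = (54 + 30)*(-262) - 1002 = 84*(-262) - 1002 = -22008 - 1002 = -23010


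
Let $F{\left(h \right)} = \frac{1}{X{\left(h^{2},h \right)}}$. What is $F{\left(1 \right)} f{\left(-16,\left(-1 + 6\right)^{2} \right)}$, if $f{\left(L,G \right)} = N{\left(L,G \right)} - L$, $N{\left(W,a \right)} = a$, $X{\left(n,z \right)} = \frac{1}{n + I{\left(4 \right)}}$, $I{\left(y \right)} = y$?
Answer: $205$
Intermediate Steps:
$X{\left(n,z \right)} = \frac{1}{4 + n}$ ($X{\left(n,z \right)} = \frac{1}{n + 4} = \frac{1}{4 + n}$)
$F{\left(h \right)} = 4 + h^{2}$ ($F{\left(h \right)} = \frac{1}{\frac{1}{4 + h^{2}}} = 4 + h^{2}$)
$f{\left(L,G \right)} = G - L$
$F{\left(1 \right)} f{\left(-16,\left(-1 + 6\right)^{2} \right)} = \left(4 + 1^{2}\right) \left(\left(-1 + 6\right)^{2} - -16\right) = \left(4 + 1\right) \left(5^{2} + 16\right) = 5 \left(25 + 16\right) = 5 \cdot 41 = 205$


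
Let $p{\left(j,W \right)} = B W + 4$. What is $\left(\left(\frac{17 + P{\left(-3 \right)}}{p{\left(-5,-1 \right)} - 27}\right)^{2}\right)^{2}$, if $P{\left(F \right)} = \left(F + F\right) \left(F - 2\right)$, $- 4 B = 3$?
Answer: $\frac{1249198336}{62742241} \approx 19.91$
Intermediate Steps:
$B = - \frac{3}{4}$ ($B = \left(- \frac{1}{4}\right) 3 = - \frac{3}{4} \approx -0.75$)
$P{\left(F \right)} = 2 F \left(-2 + F\right)$
$p{\left(j,W \right)} = 4 - \frac{3 W}{4}$ ($p{\left(j,W \right)} = - \frac{3 W}{4} + 4 = 4 - \frac{3 W}{4}$)
$\left(\left(\frac{17 + P{\left(-3 \right)}}{p{\left(-5,-1 \right)} - 27}\right)^{2}\right)^{2} = \left(\left(\frac{17 + 2 \left(-3\right) \left(-2 - 3\right)}{\left(4 - - \frac{3}{4}\right) - 27}\right)^{2}\right)^{2} = \left(\left(\frac{17 + 2 \left(-3\right) \left(-5\right)}{\left(4 + \frac{3}{4}\right) - 27}\right)^{2}\right)^{2} = \left(\left(\frac{17 + 30}{\frac{19}{4} - 27}\right)^{2}\right)^{2} = \left(\left(\frac{47}{- \frac{89}{4}}\right)^{2}\right)^{2} = \left(\left(47 \left(- \frac{4}{89}\right)\right)^{2}\right)^{2} = \left(\left(- \frac{188}{89}\right)^{2}\right)^{2} = \left(\frac{35344}{7921}\right)^{2} = \frac{1249198336}{62742241}$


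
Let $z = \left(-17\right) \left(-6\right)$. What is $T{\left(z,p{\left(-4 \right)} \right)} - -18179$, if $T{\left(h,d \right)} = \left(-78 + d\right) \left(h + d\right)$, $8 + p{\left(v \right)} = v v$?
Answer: $10479$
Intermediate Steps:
$p{\left(v \right)} = -8 + v^{2}$ ($p{\left(v \right)} = -8 + v v = -8 + v^{2}$)
$z = 102$
$T{\left(h,d \right)} = \left(-78 + d\right) \left(d + h\right)$
$T{\left(z,p{\left(-4 \right)} \right)} - -18179 = \left(\left(-8 + \left(-4\right)^{2}\right)^{2} - 78 \left(-8 + \left(-4\right)^{2}\right) - 7956 + \left(-8 + \left(-4\right)^{2}\right) 102\right) - -18179 = \left(\left(-8 + 16\right)^{2} - 78 \left(-8 + 16\right) - 7956 + \left(-8 + 16\right) 102\right) + 18179 = \left(8^{2} - 624 - 7956 + 8 \cdot 102\right) + 18179 = \left(64 - 624 - 7956 + 816\right) + 18179 = -7700 + 18179 = 10479$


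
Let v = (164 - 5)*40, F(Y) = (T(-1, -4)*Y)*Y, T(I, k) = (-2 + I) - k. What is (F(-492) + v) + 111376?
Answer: 359800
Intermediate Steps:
T(I, k) = -2 + I - k
F(Y) = Y² (F(Y) = ((-2 - 1 - 1*(-4))*Y)*Y = ((-2 - 1 + 4)*Y)*Y = (1*Y)*Y = Y*Y = Y²)
v = 6360 (v = 159*40 = 6360)
(F(-492) + v) + 111376 = ((-492)² + 6360) + 111376 = (242064 + 6360) + 111376 = 248424 + 111376 = 359800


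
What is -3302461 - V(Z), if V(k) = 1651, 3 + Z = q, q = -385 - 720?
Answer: -3304112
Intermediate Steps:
q = -1105
Z = -1108 (Z = -3 - 1105 = -1108)
-3302461 - V(Z) = -3302461 - 1*1651 = -3302461 - 1651 = -3304112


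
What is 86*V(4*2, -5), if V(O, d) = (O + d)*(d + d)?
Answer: -2580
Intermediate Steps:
V(O, d) = 2*d*(O + d) (V(O, d) = (O + d)*(2*d) = 2*d*(O + d))
86*V(4*2, -5) = 86*(2*(-5)*(4*2 - 5)) = 86*(2*(-5)*(8 - 5)) = 86*(2*(-5)*3) = 86*(-30) = -2580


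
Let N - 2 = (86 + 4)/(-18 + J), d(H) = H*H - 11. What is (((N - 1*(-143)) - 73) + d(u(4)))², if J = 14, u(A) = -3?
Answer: 9025/4 ≈ 2256.3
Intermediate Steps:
d(H) = -11 + H² (d(H) = H² - 11 = -11 + H²)
N = -41/2 (N = 2 + (86 + 4)/(-18 + 14) = 2 + 90/(-4) = 2 + 90*(-¼) = 2 - 45/2 = -41/2 ≈ -20.500)
(((N - 1*(-143)) - 73) + d(u(4)))² = (((-41/2 - 1*(-143)) - 73) + (-11 + (-3)²))² = (((-41/2 + 143) - 73) + (-11 + 9))² = ((245/2 - 73) - 2)² = (99/2 - 2)² = (95/2)² = 9025/4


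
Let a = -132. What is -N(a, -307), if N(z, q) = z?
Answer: 132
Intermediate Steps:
-N(a, -307) = -1*(-132) = 132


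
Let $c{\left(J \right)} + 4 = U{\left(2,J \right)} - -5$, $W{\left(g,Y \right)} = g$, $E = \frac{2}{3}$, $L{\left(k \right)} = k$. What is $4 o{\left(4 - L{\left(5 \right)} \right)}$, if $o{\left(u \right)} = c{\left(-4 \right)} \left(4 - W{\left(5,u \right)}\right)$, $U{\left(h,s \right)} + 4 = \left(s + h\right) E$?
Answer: $\frac{52}{3} \approx 17.333$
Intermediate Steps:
$E = \frac{2}{3}$ ($E = 2 \cdot \frac{1}{3} = \frac{2}{3} \approx 0.66667$)
$U{\left(h,s \right)} = -4 + \frac{2 h}{3} + \frac{2 s}{3}$ ($U{\left(h,s \right)} = -4 + \left(s + h\right) \frac{2}{3} = -4 + \left(h + s\right) \frac{2}{3} = -4 + \left(\frac{2 h}{3} + \frac{2 s}{3}\right) = -4 + \frac{2 h}{3} + \frac{2 s}{3}$)
$c{\left(J \right)} = - \frac{5}{3} + \frac{2 J}{3}$ ($c{\left(J \right)} = -4 + \left(\left(-4 + \frac{2}{3} \cdot 2 + \frac{2 J}{3}\right) - -5\right) = -4 + \left(\left(-4 + \frac{4}{3} + \frac{2 J}{3}\right) + 5\right) = -4 + \left(\left(- \frac{8}{3} + \frac{2 J}{3}\right) + 5\right) = -4 + \left(\frac{7}{3} + \frac{2 J}{3}\right) = - \frac{5}{3} + \frac{2 J}{3}$)
$o{\left(u \right)} = \frac{13}{3}$ ($o{\left(u \right)} = \left(- \frac{5}{3} + \frac{2}{3} \left(-4\right)\right) \left(4 - 5\right) = \left(- \frac{5}{3} - \frac{8}{3}\right) \left(4 - 5\right) = \left(- \frac{13}{3}\right) \left(-1\right) = \frac{13}{3}$)
$4 o{\left(4 - L{\left(5 \right)} \right)} = 4 \cdot \frac{13}{3} = \frac{52}{3}$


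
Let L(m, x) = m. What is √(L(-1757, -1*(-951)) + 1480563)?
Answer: √1478806 ≈ 1216.1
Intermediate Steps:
√(L(-1757, -1*(-951)) + 1480563) = √(-1757 + 1480563) = √1478806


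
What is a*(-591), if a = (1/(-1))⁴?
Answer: -591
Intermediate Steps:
a = 1 (a = (-1)⁴ = 1)
a*(-591) = 1*(-591) = -591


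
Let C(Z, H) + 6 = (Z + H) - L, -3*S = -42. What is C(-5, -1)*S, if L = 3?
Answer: -210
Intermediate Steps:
S = 14 (S = -1/3*(-42) = 14)
C(Z, H) = -9 + H + Z (C(Z, H) = -6 + ((Z + H) - 1*3) = -6 + ((H + Z) - 3) = -6 + (-3 + H + Z) = -9 + H + Z)
C(-5, -1)*S = (-9 - 1 - 5)*14 = -15*14 = -210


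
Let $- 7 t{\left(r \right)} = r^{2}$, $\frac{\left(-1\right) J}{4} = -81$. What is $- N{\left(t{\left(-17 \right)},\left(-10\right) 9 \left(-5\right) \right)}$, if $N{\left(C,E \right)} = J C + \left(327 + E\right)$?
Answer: $\frac{88197}{7} \approx 12600.0$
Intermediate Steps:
$J = 324$ ($J = \left(-4\right) \left(-81\right) = 324$)
$t{\left(r \right)} = - \frac{r^{2}}{7}$
$N{\left(C,E \right)} = 327 + E + 324 C$ ($N{\left(C,E \right)} = 324 C + \left(327 + E\right) = 327 + E + 324 C$)
$- N{\left(t{\left(-17 \right)},\left(-10\right) 9 \left(-5\right) \right)} = - (327 + \left(-10\right) 9 \left(-5\right) + 324 \left(- \frac{\left(-17\right)^{2}}{7}\right)) = - (327 - -450 + 324 \left(\left(- \frac{1}{7}\right) 289\right)) = - (327 + 450 + 324 \left(- \frac{289}{7}\right)) = - (327 + 450 - \frac{93636}{7}) = \left(-1\right) \left(- \frac{88197}{7}\right) = \frac{88197}{7}$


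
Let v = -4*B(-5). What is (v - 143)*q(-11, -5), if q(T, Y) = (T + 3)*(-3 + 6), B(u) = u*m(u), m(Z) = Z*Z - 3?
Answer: -7128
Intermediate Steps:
m(Z) = -3 + Z² (m(Z) = Z² - 3 = -3 + Z²)
B(u) = u*(-3 + u²)
v = 440 (v = -(-20)*(-3 + (-5)²) = -(-20)*(-3 + 25) = -(-20)*22 = -4*(-110) = 440)
q(T, Y) = 9 + 3*T (q(T, Y) = (3 + T)*3 = 9 + 3*T)
(v - 143)*q(-11, -5) = (440 - 143)*(9 + 3*(-11)) = 297*(9 - 33) = 297*(-24) = -7128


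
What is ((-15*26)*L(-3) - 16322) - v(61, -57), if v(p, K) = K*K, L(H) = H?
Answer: -18401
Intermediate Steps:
v(p, K) = K²
((-15*26)*L(-3) - 16322) - v(61, -57) = (-15*26*(-3) - 16322) - 1*(-57)² = (-390*(-3) - 16322) - 1*3249 = (1170 - 16322) - 3249 = -15152 - 3249 = -18401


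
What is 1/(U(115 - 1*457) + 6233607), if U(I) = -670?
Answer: 1/6232937 ≈ 1.6044e-7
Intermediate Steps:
1/(U(115 - 1*457) + 6233607) = 1/(-670 + 6233607) = 1/6232937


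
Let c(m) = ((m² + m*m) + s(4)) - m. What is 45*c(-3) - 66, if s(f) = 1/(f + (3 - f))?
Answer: 894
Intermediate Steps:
s(f) = ⅓ (s(f) = 1/3 = ⅓)
c(m) = ⅓ - m + 2*m² (c(m) = ((m² + m*m) + ⅓) - m = ((m² + m²) + ⅓) - m = (2*m² + ⅓) - m = (⅓ + 2*m²) - m = ⅓ - m + 2*m²)
45*c(-3) - 66 = 45*(⅓ - 1*(-3) + 2*(-3)²) - 66 = 45*(⅓ + 3 + 2*9) - 66 = 45*(⅓ + 3 + 18) - 66 = 45*(64/3) - 66 = 960 - 66 = 894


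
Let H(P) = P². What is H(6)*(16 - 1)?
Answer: 540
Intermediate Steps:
H(6)*(16 - 1) = 6²*(16 - 1) = 36*15 = 540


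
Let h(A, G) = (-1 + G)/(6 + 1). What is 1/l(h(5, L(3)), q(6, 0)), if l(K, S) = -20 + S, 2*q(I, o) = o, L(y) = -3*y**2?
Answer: -1/20 ≈ -0.050000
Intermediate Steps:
q(I, o) = o/2
h(A, G) = -1/7 + G/7 (h(A, G) = (-1 + G)/7 = (-1 + G)*(1/7) = -1/7 + G/7)
1/l(h(5, L(3)), q(6, 0)) = 1/(-20 + (1/2)*0) = 1/(-20 + 0) = 1/(-20) = -1/20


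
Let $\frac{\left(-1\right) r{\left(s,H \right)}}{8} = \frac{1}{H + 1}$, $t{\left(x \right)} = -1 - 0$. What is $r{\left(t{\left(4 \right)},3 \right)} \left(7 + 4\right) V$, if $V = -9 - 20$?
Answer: $638$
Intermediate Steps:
$t{\left(x \right)} = -1$ ($t{\left(x \right)} = -1 + 0 = -1$)
$V = -29$ ($V = -9 - 20 = -29$)
$r{\left(s,H \right)} = - \frac{8}{1 + H}$ ($r{\left(s,H \right)} = - \frac{8}{H + 1} = - \frac{8}{1 + H}$)
$r{\left(t{\left(4 \right)},3 \right)} \left(7 + 4\right) V = - \frac{8}{1 + 3} \left(7 + 4\right) \left(-29\right) = - \frac{8}{4} \cdot 11 \left(-29\right) = \left(-8\right) \frac{1}{4} \cdot 11 \left(-29\right) = \left(-2\right) 11 \left(-29\right) = \left(-22\right) \left(-29\right) = 638$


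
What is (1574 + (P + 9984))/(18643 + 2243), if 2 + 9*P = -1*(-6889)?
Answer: 110909/187974 ≈ 0.59002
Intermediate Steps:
P = 6887/9 (P = -2/9 + (-1*(-6889))/9 = -2/9 + (1/9)*6889 = -2/9 + 6889/9 = 6887/9 ≈ 765.22)
(1574 + (P + 9984))/(18643 + 2243) = (1574 + (6887/9 + 9984))/(18643 + 2243) = (1574 + 96743/9)/20886 = (110909/9)*(1/20886) = 110909/187974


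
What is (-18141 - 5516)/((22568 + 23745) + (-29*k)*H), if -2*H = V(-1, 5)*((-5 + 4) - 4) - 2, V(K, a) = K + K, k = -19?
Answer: -23657/44109 ≈ -0.53633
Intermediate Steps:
V(K, a) = 2*K
H = -4 (H = -((2*(-1))*((-5 + 4) - 4) - 2)/2 = -(-2*(-1 - 4) - 2)/2 = -(-2*(-5) - 2)/2 = -(10 - 2)/2 = -½*8 = -4)
(-18141 - 5516)/((22568 + 23745) + (-29*k)*H) = (-18141 - 5516)/((22568 + 23745) - 29*(-19)*(-4)) = -23657/(46313 + 551*(-4)) = -23657/(46313 - 2204) = -23657/44109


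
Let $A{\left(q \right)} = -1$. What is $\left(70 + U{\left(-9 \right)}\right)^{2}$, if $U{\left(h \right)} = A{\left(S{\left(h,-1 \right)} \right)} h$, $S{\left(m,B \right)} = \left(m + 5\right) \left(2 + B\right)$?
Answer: $6241$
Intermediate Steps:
$S{\left(m,B \right)} = \left(2 + B\right) \left(5 + m\right)$ ($S{\left(m,B \right)} = \left(5 + m\right) \left(2 + B\right) = \left(2 + B\right) \left(5 + m\right)$)
$U{\left(h \right)} = - h$
$\left(70 + U{\left(-9 \right)}\right)^{2} = \left(70 - -9\right)^{2} = \left(70 + 9\right)^{2} = 79^{2} = 6241$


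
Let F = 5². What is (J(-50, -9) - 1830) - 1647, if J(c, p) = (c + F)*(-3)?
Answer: -3402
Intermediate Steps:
F = 25
J(c, p) = -75 - 3*c (J(c, p) = (c + 25)*(-3) = (25 + c)*(-3) = -75 - 3*c)
(J(-50, -9) - 1830) - 1647 = ((-75 - 3*(-50)) - 1830) - 1647 = ((-75 + 150) - 1830) - 1647 = (75 - 1830) - 1647 = -1755 - 1647 = -3402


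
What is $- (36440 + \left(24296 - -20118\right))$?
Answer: $-80854$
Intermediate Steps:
$- (36440 + \left(24296 - -20118\right)) = - (36440 + \left(24296 + 20118\right)) = - (36440 + 44414) = \left(-1\right) 80854 = -80854$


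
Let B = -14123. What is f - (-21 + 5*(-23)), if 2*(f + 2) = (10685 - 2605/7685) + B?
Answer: -4872811/3074 ≈ -1585.2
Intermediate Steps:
f = -5290875/3074 (f = -2 + ((10685 - 2605/7685) - 14123)/2 = -2 + ((10685 - 2605*1/7685) - 14123)/2 = -2 + ((10685 - 521/1537) - 14123)/2 = -2 + (16422324/1537 - 14123)/2 = -2 + (½)*(-5284727/1537) = -2 - 5284727/3074 = -5290875/3074 ≈ -1721.2)
f - (-21 + 5*(-23)) = -5290875/3074 - (-21 + 5*(-23)) = -5290875/3074 - (-21 - 115) = -5290875/3074 - 1*(-136) = -5290875/3074 + 136 = -4872811/3074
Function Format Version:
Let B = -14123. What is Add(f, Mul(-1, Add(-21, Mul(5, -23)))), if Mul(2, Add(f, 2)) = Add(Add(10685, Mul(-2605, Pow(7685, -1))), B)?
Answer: Rational(-4872811, 3074) ≈ -1585.2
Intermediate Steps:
f = Rational(-5290875, 3074) (f = Add(-2, Mul(Rational(1, 2), Add(Add(10685, Mul(-2605, Pow(7685, -1))), -14123))) = Add(-2, Mul(Rational(1, 2), Add(Add(10685, Mul(-2605, Rational(1, 7685))), -14123))) = Add(-2, Mul(Rational(1, 2), Add(Add(10685, Rational(-521, 1537)), -14123))) = Add(-2, Mul(Rational(1, 2), Add(Rational(16422324, 1537), -14123))) = Add(-2, Mul(Rational(1, 2), Rational(-5284727, 1537))) = Add(-2, Rational(-5284727, 3074)) = Rational(-5290875, 3074) ≈ -1721.2)
Add(f, Mul(-1, Add(-21, Mul(5, -23)))) = Add(Rational(-5290875, 3074), Mul(-1, Add(-21, Mul(5, -23)))) = Add(Rational(-5290875, 3074), Mul(-1, Add(-21, -115))) = Add(Rational(-5290875, 3074), Mul(-1, -136)) = Add(Rational(-5290875, 3074), 136) = Rational(-4872811, 3074)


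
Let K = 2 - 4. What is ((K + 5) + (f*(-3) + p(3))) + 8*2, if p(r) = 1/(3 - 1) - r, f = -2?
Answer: 45/2 ≈ 22.500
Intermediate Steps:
p(r) = 1/2 - r
K = -2
((K + 5) + (f*(-3) + p(3))) + 8*2 = ((-2 + 5) + (-2*(-3) + (1/2 - 1*3))) + 8*2 = (3 + (6 + (1/2 - 3))) + 16 = (3 + (6 - 5/2)) + 16 = (3 + 7/2) + 16 = 13/2 + 16 = 45/2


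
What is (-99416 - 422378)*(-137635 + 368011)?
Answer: -120208814544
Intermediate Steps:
(-99416 - 422378)*(-137635 + 368011) = -521794*230376 = -120208814544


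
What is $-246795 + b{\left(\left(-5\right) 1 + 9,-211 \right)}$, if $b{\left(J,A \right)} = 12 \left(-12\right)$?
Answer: $-246939$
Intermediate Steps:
$b{\left(J,A \right)} = -144$
$-246795 + b{\left(\left(-5\right) 1 + 9,-211 \right)} = -246795 - 144 = -246939$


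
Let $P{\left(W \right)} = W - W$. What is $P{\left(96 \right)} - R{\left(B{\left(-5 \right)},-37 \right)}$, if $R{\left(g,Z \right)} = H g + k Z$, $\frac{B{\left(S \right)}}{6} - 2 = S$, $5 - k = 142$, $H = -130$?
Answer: $-7409$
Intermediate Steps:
$k = -137$ ($k = 5 - 142 = -137$)
$B{\left(S \right)} = 12 + 6 S$
$P{\left(W \right)} = 0$
$R{\left(g,Z \right)} = - 137 Z - 130 g$ ($R{\left(g,Z \right)} = - 130 g - 137 Z = - 137 Z - 130 g$)
$P{\left(96 \right)} - R{\left(B{\left(-5 \right)},-37 \right)} = 0 - \left(\left(-137\right) \left(-37\right) - 130 \left(12 + 6 \left(-5\right)\right)\right) = 0 - \left(5069 - 130 \left(12 - 30\right)\right) = 0 - \left(5069 - -2340\right) = 0 - \left(5069 + 2340\right) = 0 - 7409 = -7409$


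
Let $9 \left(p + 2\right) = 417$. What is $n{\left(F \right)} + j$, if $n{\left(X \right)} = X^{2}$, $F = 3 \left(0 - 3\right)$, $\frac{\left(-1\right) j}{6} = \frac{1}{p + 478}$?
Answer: $\frac{126909}{1567} \approx 80.989$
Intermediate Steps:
$p = \frac{133}{3}$ ($p = -2 + \frac{1}{9} \cdot 417 = -2 + \frac{139}{3} = \frac{133}{3} \approx 44.333$)
$j = - \frac{18}{1567}$ ($j = - \frac{6}{\frac{133}{3} + 478} = - \frac{6}{\frac{1567}{3}} = \left(-6\right) \frac{3}{1567} = - \frac{18}{1567} \approx -0.011487$)
$F = -9$ ($F = 3 \left(-3\right) = -9$)
$n{\left(F \right)} + j = \left(-9\right)^{2} - \frac{18}{1567} = 81 - \frac{18}{1567} = \frac{126909}{1567}$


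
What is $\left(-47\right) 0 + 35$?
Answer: $35$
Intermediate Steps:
$\left(-47\right) 0 + 35 = 0 + 35 = 35$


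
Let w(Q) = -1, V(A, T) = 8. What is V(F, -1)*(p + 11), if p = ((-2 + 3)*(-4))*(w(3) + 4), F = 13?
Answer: -8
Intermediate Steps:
p = -12 (p = ((-2 + 3)*(-4))*(-1 + 4) = (1*(-4))*3 = -4*3 = -12)
V(F, -1)*(p + 11) = 8*(-12 + 11) = 8*(-1) = -8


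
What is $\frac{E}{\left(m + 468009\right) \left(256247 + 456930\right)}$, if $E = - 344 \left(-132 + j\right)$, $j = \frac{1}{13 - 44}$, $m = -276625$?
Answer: $\frac{175999}{528901334501} \approx 3.3276 \cdot 10^{-7}$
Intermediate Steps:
$j = - \frac{1}{31}$ ($j = \frac{1}{-31} = - \frac{1}{31} \approx -0.032258$)
$E = \frac{1407992}{31}$ ($E = - 344 \left(-132 - \frac{1}{31}\right) = \left(-344\right) \left(- \frac{4093}{31}\right) = \frac{1407992}{31} \approx 45419.0$)
$\frac{E}{\left(m + 468009\right) \left(256247 + 456930\right)} = \frac{1407992}{31 \left(-276625 + 468009\right) \left(256247 + 456930\right)} = \frac{1407992}{31 \cdot 191384 \cdot 713177} = \frac{1407992}{31 \cdot 136490666968} = \frac{1407992}{31} \cdot \frac{1}{136490666968} = \frac{175999}{528901334501}$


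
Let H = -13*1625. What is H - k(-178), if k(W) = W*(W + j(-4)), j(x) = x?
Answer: -53521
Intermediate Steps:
H = -21125
k(W) = W*(-4 + W) (k(W) = W*(W - 4) = W*(-4 + W))
H - k(-178) = -21125 - (-178)*(-4 - 178) = -21125 - (-178)*(-182) = -21125 - 1*32396 = -21125 - 32396 = -53521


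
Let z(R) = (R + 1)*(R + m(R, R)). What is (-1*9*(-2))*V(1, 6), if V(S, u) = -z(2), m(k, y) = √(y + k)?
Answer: -216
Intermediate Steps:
m(k, y) = √(k + y)
z(R) = (1 + R)*(R + √2*√R) (z(R) = (R + 1)*(R + √(R + R)) = (1 + R)*(R + √(2*R)) = (1 + R)*(R + √2*√R))
V(S, u) = -12 (V(S, u) = -(2 + 2² + √2*√2 + √2*2^(3/2)) = -(2 + 4 + 2 + √2*(2*√2)) = -(2 + 4 + 2 + 4) = -1*12 = -12)
(-1*9*(-2))*V(1, 6) = (-1*9*(-2))*(-12) = -9*(-2)*(-12) = 18*(-12) = -216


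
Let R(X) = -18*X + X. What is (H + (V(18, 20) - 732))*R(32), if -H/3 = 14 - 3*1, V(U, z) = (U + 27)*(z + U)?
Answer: -514080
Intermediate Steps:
R(X) = -17*X
V(U, z) = (27 + U)*(U + z)
H = -33 (H = -3*(14 - 3*1) = -3*(14 - 3) = -3*11 = -33)
(H + (V(18, 20) - 732))*R(32) = (-33 + ((18² + 27*18 + 27*20 + 18*20) - 732))*(-17*32) = (-33 + ((324 + 486 + 540 + 360) - 732))*(-544) = (-33 + (1710 - 732))*(-544) = (-33 + 978)*(-544) = 945*(-544) = -514080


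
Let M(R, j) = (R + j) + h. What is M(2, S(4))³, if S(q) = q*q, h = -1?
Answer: 4913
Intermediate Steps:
S(q) = q²
M(R, j) = -1 + R + j (M(R, j) = (R + j) - 1 = -1 + R + j)
M(2, S(4))³ = (-1 + 2 + 4²)³ = (-1 + 2 + 16)³ = 17³ = 4913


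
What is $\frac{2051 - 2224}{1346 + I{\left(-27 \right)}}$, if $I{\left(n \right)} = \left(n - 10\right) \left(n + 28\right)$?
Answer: $- \frac{173}{1309} \approx -0.13216$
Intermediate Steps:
$I{\left(n \right)} = \left(-10 + n\right) \left(28 + n\right)$
$\frac{2051 - 2224}{1346 + I{\left(-27 \right)}} = \frac{2051 - 2224}{1346 + \left(-280 + \left(-27\right)^{2} + 18 \left(-27\right)\right)} = \frac{2051 - 2224}{1346 - 37} = - \frac{173}{1346 - 37} = - \frac{173}{1309}$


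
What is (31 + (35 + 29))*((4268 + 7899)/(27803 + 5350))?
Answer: 1155865/33153 ≈ 34.865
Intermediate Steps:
(31 + (35 + 29))*((4268 + 7899)/(27803 + 5350)) = (31 + 64)*(12167/33153) = 95*(12167*(1/33153)) = 95*(12167/33153) = 1155865/33153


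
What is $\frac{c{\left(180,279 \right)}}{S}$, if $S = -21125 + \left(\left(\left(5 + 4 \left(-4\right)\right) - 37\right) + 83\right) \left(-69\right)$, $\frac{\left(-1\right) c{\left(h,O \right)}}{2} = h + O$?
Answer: $\frac{459}{11770} \approx 0.038997$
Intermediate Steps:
$c{\left(h,O \right)} = - 2 O - 2 h$ ($c{\left(h,O \right)} = - 2 \left(h + O\right) = - 2 \left(O + h\right) = - 2 O - 2 h$)
$S = -23540$ ($S = -21125 + \left(\left(\left(5 - 16\right) - 37\right) + 83\right) \left(-69\right) = -21125 + \left(\left(-11 - 37\right) + 83\right) \left(-69\right) = -21125 + \left(-48 + 83\right) \left(-69\right) = -21125 + 35 \left(-69\right) = -21125 - 2415 = -23540$)
$\frac{c{\left(180,279 \right)}}{S} = \frac{\left(-2\right) 279 - 360}{-23540} = \left(-558 - 360\right) \left(- \frac{1}{23540}\right) = \left(-918\right) \left(- \frac{1}{23540}\right) = \frac{459}{11770}$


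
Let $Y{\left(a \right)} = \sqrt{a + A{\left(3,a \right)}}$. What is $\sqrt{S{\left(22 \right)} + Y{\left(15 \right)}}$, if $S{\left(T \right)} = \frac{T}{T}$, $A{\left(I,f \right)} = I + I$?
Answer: $\sqrt{1 + \sqrt{21}} \approx 2.3627$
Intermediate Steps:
$A{\left(I,f \right)} = 2 I$
$S{\left(T \right)} = 1$
$Y{\left(a \right)} = \sqrt{6 + a}$ ($Y{\left(a \right)} = \sqrt{a + 2 \cdot 3} = \sqrt{a + 6} = \sqrt{6 + a}$)
$\sqrt{S{\left(22 \right)} + Y{\left(15 \right)}} = \sqrt{1 + \sqrt{6 + 15}} = \sqrt{1 + \sqrt{21}}$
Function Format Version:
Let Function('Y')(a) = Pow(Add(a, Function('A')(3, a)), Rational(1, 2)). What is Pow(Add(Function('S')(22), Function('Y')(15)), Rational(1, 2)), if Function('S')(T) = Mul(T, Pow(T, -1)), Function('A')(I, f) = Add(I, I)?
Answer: Pow(Add(1, Pow(21, Rational(1, 2))), Rational(1, 2)) ≈ 2.3627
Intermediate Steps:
Function('A')(I, f) = Mul(2, I)
Function('S')(T) = 1
Function('Y')(a) = Pow(Add(6, a), Rational(1, 2)) (Function('Y')(a) = Pow(Add(a, Mul(2, 3)), Rational(1, 2)) = Pow(Add(a, 6), Rational(1, 2)) = Pow(Add(6, a), Rational(1, 2)))
Pow(Add(Function('S')(22), Function('Y')(15)), Rational(1, 2)) = Pow(Add(1, Pow(Add(6, 15), Rational(1, 2))), Rational(1, 2)) = Pow(Add(1, Pow(21, Rational(1, 2))), Rational(1, 2))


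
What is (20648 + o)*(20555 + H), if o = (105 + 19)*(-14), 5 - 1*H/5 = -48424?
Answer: 4968182400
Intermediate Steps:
H = 242145 (H = 25 - 5*(-48424) = 25 + 242120 = 242145)
o = -1736 (o = 124*(-14) = -1736)
(20648 + o)*(20555 + H) = (20648 - 1736)*(20555 + 242145) = 18912*262700 = 4968182400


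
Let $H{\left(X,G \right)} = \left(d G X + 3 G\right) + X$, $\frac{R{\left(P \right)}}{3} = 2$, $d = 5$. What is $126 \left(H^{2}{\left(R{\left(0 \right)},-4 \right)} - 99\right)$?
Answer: $1987902$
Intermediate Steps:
$R{\left(P \right)} = 6$ ($R{\left(P \right)} = 3 \cdot 2 = 6$)
$H{\left(X,G \right)} = X + 3 G + 5 G X$ ($H{\left(X,G \right)} = \left(5 G X + 3 G\right) + X = \left(3 G + 5 G X\right) + X = X + 3 G + 5 G X$)
$126 \left(H^{2}{\left(R{\left(0 \right)},-4 \right)} - 99\right) = 126 \left(\left(6 + 3 \left(-4\right) + 5 \left(-4\right) 6\right)^{2} - 99\right) = 126 \left(\left(6 - 12 - 120\right)^{2} - 99\right) = 126 \left(\left(-126\right)^{2} - 99\right) = 126 \left(15876 - 99\right) = 126 \cdot 15777 = 1987902$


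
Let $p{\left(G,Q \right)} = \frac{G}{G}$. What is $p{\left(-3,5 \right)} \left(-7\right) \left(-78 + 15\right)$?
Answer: $441$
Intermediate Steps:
$p{\left(G,Q \right)} = 1$
$p{\left(-3,5 \right)} \left(-7\right) \left(-78 + 15\right) = 1 \left(-7\right) \left(-78 + 15\right) = \left(-7\right) \left(-63\right) = 441$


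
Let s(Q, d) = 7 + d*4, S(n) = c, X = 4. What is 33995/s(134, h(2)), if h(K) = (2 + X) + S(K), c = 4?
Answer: 33995/47 ≈ 723.30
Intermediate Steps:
S(n) = 4
h(K) = 10 (h(K) = (2 + 4) + 4 = 6 + 4 = 10)
s(Q, d) = 7 + 4*d
33995/s(134, h(2)) = 33995/(7 + 4*10) = 33995/(7 + 40) = 33995/47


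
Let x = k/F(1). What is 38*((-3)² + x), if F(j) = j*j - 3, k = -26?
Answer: 836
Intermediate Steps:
F(j) = -3 + j² (F(j) = j² - 3 = -3 + j²)
x = 13 (x = -26/(-3 + 1²) = -26/(-3 + 1) = -26/(-2) = -26*(-½) = 13)
38*((-3)² + x) = 38*((-3)² + 13) = 38*(9 + 13) = 38*22 = 836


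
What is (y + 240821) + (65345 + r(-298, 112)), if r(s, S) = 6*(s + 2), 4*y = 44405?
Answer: 1261965/4 ≈ 3.1549e+5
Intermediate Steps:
y = 44405/4 (y = (¼)*44405 = 44405/4 ≈ 11101.)
r(s, S) = 12 + 6*s (r(s, S) = 6*(2 + s) = 12 + 6*s)
(y + 240821) + (65345 + r(-298, 112)) = (44405/4 + 240821) + (65345 + (12 + 6*(-298))) = 1007689/4 + (65345 + (12 - 1788)) = 1007689/4 + (65345 - 1776) = 1007689/4 + 63569 = 1261965/4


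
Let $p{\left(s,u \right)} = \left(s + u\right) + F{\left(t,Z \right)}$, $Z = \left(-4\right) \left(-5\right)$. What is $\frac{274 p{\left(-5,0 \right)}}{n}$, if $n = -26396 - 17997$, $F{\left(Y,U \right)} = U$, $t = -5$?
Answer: $- \frac{4110}{44393} \approx -0.092582$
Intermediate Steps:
$Z = 20$
$n = -44393$
$p{\left(s,u \right)} = 20 + s + u$ ($p{\left(s,u \right)} = \left(s + u\right) + 20 = 20 + s + u$)
$\frac{274 p{\left(-5,0 \right)}}{n} = \frac{274 \left(20 - 5 + 0\right)}{-44393} = 274 \cdot 15 \left(- \frac{1}{44393}\right) = 4110 \left(- \frac{1}{44393}\right) = - \frac{4110}{44393}$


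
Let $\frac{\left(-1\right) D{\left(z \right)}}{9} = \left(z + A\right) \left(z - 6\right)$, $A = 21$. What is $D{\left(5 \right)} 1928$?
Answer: $451152$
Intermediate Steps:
$D{\left(z \right)} = - 9 \left(-6 + z\right) \left(21 + z\right)$ ($D{\left(z \right)} = - 9 \left(z + 21\right) \left(z - 6\right) = - 9 \left(21 + z\right) \left(-6 + z\right) = - 9 \left(-6 + z\right) \left(21 + z\right)$)
$D{\left(5 \right)} 1928 = \left(1134 - 675 - 9 \cdot 5^{2}\right) 1928 = \left(1134 - 675 - 225\right) 1928 = 234 \cdot 1928 = 451152$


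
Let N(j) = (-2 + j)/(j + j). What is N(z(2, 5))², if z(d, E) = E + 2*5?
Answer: 169/900 ≈ 0.18778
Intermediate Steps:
z(d, E) = 10 + E (z(d, E) = E + 10 = 10 + E)
N(j) = (-2 + j)/(2*j) (N(j) = (-2 + j)/((2*j)) = (-2 + j)*(1/(2*j)) = (-2 + j)/(2*j))
N(z(2, 5))² = ((-2 + (10 + 5))/(2*(10 + 5)))² = ((½)*(-2 + 15)/15)² = ((½)*(1/15)*13)² = (13/30)² = 169/900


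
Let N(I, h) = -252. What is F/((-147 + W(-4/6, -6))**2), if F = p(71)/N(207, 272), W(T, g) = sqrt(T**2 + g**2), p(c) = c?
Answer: -13831439/1055470847452 - 4473*sqrt(82)/37695387409 ≈ -1.4179e-5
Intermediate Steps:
F = -71/252 (F = 71/(-252) = 71*(-1/252) = -71/252 ≈ -0.28175)
F/((-147 + W(-4/6, -6))**2) = -71/(252*(-147 + sqrt((-4/6)**2 + (-6)**2))**2) = -71/(252*(-147 + sqrt((-4*1/6)**2 + 36))**2) = -71/(252*(-147 + sqrt((-2/3)**2 + 36))**2) = -71/(252*(-147 + sqrt(4/9 + 36))**2) = -71/(252*(-147 + sqrt(328/9))**2) = -71/(252*(-147 + 2*sqrt(82)/3)**2)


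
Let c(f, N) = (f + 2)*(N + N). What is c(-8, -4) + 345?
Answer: 393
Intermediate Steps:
c(f, N) = 2*N*(2 + f) (c(f, N) = (2 + f)*(2*N) = 2*N*(2 + f))
c(-8, -4) + 345 = 2*(-4)*(2 - 8) + 345 = 2*(-4)*(-6) + 345 = 48 + 345 = 393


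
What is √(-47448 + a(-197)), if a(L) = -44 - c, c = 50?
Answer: I*√47542 ≈ 218.04*I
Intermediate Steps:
a(L) = -94 (a(L) = -44 - 1*50 = -44 - 50 = -94)
√(-47448 + a(-197)) = √(-47448 - 94) = √(-47542) = I*√47542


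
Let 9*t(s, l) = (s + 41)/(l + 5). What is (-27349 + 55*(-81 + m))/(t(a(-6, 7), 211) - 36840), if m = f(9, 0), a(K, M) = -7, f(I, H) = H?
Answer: 30913488/35808463 ≈ 0.86330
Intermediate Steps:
m = 0
t(s, l) = (41 + s)/(9*(5 + l)) (t(s, l) = ((s + 41)/(l + 5))/9 = ((41 + s)/(5 + l))/9 = (41 + s)/(9*(5 + l)))
(-27349 + 55*(-81 + m))/(t(a(-6, 7), 211) - 36840) = (-27349 + 55*(-81 + 0))/((41 - 7)/(9*(5 + 211)) - 36840) = (-27349 + 55*(-81))/((⅑)*34/216 - 36840) = (-27349 - 4455)/((⅑)*(1/216)*34 - 36840) = -31804/(17/972 - 36840) = -31804/(-35808463/972) = -31804*(-972/35808463) = 30913488/35808463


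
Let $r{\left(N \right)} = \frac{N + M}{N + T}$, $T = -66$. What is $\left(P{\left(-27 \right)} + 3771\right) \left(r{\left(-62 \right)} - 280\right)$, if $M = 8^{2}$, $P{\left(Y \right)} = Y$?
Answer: $- \frac{2096757}{2} \approx -1.0484 \cdot 10^{6}$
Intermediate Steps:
$M = 64$
$r{\left(N \right)} = \frac{64 + N}{-66 + N}$ ($r{\left(N \right)} = \frac{N + 64}{N - 66} = \frac{64 + N}{-66 + N}$)
$\left(P{\left(-27 \right)} + 3771\right) \left(r{\left(-62 \right)} - 280\right) = \left(-27 + 3771\right) \left(\frac{64 - 62}{-66 - 62} - 280\right) = 3744 \left(\frac{1}{-128} \cdot 2 - 280\right) = 3744 \left(\left(- \frac{1}{128}\right) 2 - 280\right) = 3744 \left(- \frac{1}{64} - 280\right) = 3744 \left(- \frac{17921}{64}\right) = - \frac{2096757}{2}$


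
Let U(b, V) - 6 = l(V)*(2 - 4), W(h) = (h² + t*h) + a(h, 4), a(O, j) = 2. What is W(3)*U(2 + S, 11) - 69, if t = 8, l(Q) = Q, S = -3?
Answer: -629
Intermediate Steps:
W(h) = 2 + h² + 8*h (W(h) = (h² + 8*h) + 2 = 2 + h² + 8*h)
U(b, V) = 6 - 2*V (U(b, V) = 6 + V*(2 - 4) = 6 + V*(-2) = 6 - 2*V)
W(3)*U(2 + S, 11) - 69 = (2 + 3² + 8*3)*(6 - 2*11) - 69 = (2 + 9 + 24)*(6 - 22) - 69 = 35*(-16) - 69 = -560 - 69 = -629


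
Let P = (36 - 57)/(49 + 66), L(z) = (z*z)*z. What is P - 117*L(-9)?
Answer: 9808674/115 ≈ 85293.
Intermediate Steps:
L(z) = z³ (L(z) = z²*z = z³)
P = -21/115 ≈ -0.18261
P - 117*L(-9) = -21/115 - 117*(-9)³ = -21/115 - 117*(-729) = -21/115 + 85293 = 9808674/115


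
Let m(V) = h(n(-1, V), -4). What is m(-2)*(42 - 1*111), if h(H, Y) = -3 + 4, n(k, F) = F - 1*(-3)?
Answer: -69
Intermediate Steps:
n(k, F) = 3 + F (n(k, F) = F + 3 = 3 + F)
h(H, Y) = 1
m(V) = 1
m(-2)*(42 - 1*111) = 1*(42 - 1*111) = 1*(42 - 111) = 1*(-69) = -69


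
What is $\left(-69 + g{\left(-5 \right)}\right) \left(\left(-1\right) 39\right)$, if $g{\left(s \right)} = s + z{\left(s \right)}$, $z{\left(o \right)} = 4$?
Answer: $2730$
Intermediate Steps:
$g{\left(s \right)} = 4 + s$ ($g{\left(s \right)} = s + 4 = 4 + s$)
$\left(-69 + g{\left(-5 \right)}\right) \left(\left(-1\right) 39\right) = \left(-69 + \left(4 - 5\right)\right) \left(\left(-1\right) 39\right) = \left(-69 - 1\right) \left(-39\right) = \left(-70\right) \left(-39\right) = 2730$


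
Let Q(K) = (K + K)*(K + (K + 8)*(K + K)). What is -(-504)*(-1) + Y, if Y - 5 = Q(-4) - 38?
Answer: -249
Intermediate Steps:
Q(K) = 2*K*(K + 2*K*(8 + K)) (Q(K) = (2*K)*(K + (8 + K)*(2*K)) = (2*K)*(K + 2*K*(8 + K)) = 2*K*(K + 2*K*(8 + K)))
Y = 255 (Y = 5 + ((-4)²*(34 + 4*(-4)) - 38) = 5 + (16*(34 - 16) - 38) = 5 + (16*18 - 38) = 5 + (288 - 38) = 5 + 250 = 255)
-(-504)*(-1) + Y = -(-504)*(-1) + 255 = -56*9 + 255 = -504 + 255 = -249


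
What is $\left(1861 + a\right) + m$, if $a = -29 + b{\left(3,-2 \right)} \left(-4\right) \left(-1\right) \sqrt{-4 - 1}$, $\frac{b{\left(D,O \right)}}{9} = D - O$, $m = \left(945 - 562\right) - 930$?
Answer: $1285 + 180 i \sqrt{5} \approx 1285.0 + 402.49 i$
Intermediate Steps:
$m = -547$ ($m = 383 - 930 = -547$)
$b{\left(D,O \right)} = - 9 O + 9 D$ ($b{\left(D,O \right)} = 9 \left(D - O\right) = - 9 O + 9 D$)
$a = -29 + 180 i \sqrt{5}$ ($a = -29 + \left(\left(-9\right) \left(-2\right) + 9 \cdot 3\right) \left(-4\right) \left(-1\right) \sqrt{-4 - 1} = -29 + \left(18 + 27\right) \left(-4\right) \left(-1\right) \sqrt{-5} = -29 + 45 \left(-4\right) \left(-1\right) i \sqrt{5} = -29 + \left(-180\right) \left(-1\right) i \sqrt{5} = -29 + 180 i \sqrt{5} \approx -29.0 + 402.49 i$)
$\left(1861 + a\right) + m = \left(1861 - \left(29 - 180 i \sqrt{5}\right)\right) - 547 = \left(1832 + 180 i \sqrt{5}\right) - 547 = 1285 + 180 i \sqrt{5}$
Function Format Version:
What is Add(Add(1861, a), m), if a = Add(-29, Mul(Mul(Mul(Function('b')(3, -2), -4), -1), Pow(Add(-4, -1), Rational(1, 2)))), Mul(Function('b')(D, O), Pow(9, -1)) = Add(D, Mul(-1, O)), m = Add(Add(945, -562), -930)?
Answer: Add(1285, Mul(180, I, Pow(5, Rational(1, 2)))) ≈ Add(1285.0, Mul(402.49, I))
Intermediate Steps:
m = -547 (m = Add(383, -930) = -547)
Function('b')(D, O) = Add(Mul(-9, O), Mul(9, D)) (Function('b')(D, O) = Mul(9, Add(D, Mul(-1, O))) = Add(Mul(-9, O), Mul(9, D)))
a = Add(-29, Mul(180, I, Pow(5, Rational(1, 2)))) (a = Add(-29, Mul(Mul(Mul(Add(Mul(-9, -2), Mul(9, 3)), -4), -1), Pow(Add(-4, -1), Rational(1, 2)))) = Add(-29, Mul(Mul(Mul(Add(18, 27), -4), -1), Pow(-5, Rational(1, 2)))) = Add(-29, Mul(Mul(Mul(45, -4), -1), Mul(I, Pow(5, Rational(1, 2))))) = Add(-29, Mul(Mul(-180, -1), Mul(I, Pow(5, Rational(1, 2))))) = Add(-29, Mul(180, Mul(I, Pow(5, Rational(1, 2))))) = Add(-29, Mul(180, I, Pow(5, Rational(1, 2)))) ≈ Add(-29.000, Mul(402.49, I)))
Add(Add(1861, a), m) = Add(Add(1861, Add(-29, Mul(180, I, Pow(5, Rational(1, 2))))), -547) = Add(Add(1832, Mul(180, I, Pow(5, Rational(1, 2)))), -547) = Add(1285, Mul(180, I, Pow(5, Rational(1, 2))))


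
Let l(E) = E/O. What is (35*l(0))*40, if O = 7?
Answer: 0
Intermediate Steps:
l(E) = E/7
(35*l(0))*40 = (35*((1/7)*0))*40 = (35*0)*40 = 0*40 = 0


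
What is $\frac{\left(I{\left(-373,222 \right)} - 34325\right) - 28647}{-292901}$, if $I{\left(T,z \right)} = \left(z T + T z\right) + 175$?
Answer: $\frac{228409}{292901} \approx 0.77982$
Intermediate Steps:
$I{\left(T,z \right)} = 175 + 2 T z$ ($I{\left(T,z \right)} = \left(T z + T z\right) + 175 = 2 T z + 175 = 175 + 2 T z$)
$\frac{\left(I{\left(-373,222 \right)} - 34325\right) - 28647}{-292901} = \frac{\left(\left(175 + 2 \left(-373\right) 222\right) - 34325\right) - 28647}{-292901} = \left(\left(\left(175 - 165612\right) - 34325\right) - 28647\right) \left(- \frac{1}{292901}\right) = \left(\left(-165437 - 34325\right) - 28647\right) \left(- \frac{1}{292901}\right) = \left(-199762 - 28647\right) \left(- \frac{1}{292901}\right) = \left(-228409\right) \left(- \frac{1}{292901}\right) = \frac{228409}{292901}$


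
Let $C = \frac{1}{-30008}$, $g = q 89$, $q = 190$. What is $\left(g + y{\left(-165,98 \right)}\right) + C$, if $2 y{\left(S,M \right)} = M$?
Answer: $\frac{508905671}{30008} \approx 16959.0$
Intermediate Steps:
$y{\left(S,M \right)} = \frac{M}{2}$
$g = 16910$ ($g = 190 \cdot 89 = 16910$)
$C = - \frac{1}{30008} \approx -3.3324 \cdot 10^{-5}$
$\left(g + y{\left(-165,98 \right)}\right) + C = \left(16910 + \frac{1}{2} \cdot 98\right) - \frac{1}{30008} = \left(16910 + 49\right) - \frac{1}{30008} = 16959 - \frac{1}{30008} = \frac{508905671}{30008}$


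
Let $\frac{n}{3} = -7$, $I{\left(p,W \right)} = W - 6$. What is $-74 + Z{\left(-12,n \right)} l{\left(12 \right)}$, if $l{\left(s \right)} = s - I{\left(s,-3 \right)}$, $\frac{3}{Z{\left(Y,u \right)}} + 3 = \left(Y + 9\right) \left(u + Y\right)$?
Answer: $- \frac{2347}{32} \approx -73.344$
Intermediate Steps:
$I{\left(p,W \right)} = -6 + W$ ($I{\left(p,W \right)} = W - 6 = -6 + W$)
$n = -21$ ($n = 3 \left(-7\right) = -21$)
$Z{\left(Y,u \right)} = \frac{3}{-3 + \left(9 + Y\right) \left(Y + u\right)}$ ($Z{\left(Y,u \right)} = \frac{3}{-3 + \left(Y + 9\right) \left(u + Y\right)} = \frac{3}{-3 + \left(9 + Y\right) \left(Y + u\right)}$)
$l{\left(s \right)} = 9 + s$ ($l{\left(s \right)} = s - \left(-6 - 3\right) = s - -9 = s + 9 = 9 + s$)
$-74 + Z{\left(-12,n \right)} l{\left(12 \right)} = -74 + \frac{3}{-3 + \left(-12\right)^{2} + 9 \left(-12\right) + 9 \left(-21\right) - -252} \left(9 + 12\right) = -74 + \frac{3}{-3 + 144 - 108 - 189 + 252} \cdot 21 = -74 + \frac{3}{96} \cdot 21 = -74 + 3 \cdot \frac{1}{96} \cdot 21 = -74 + \frac{1}{32} \cdot 21 = -74 + \frac{21}{32} = - \frac{2347}{32}$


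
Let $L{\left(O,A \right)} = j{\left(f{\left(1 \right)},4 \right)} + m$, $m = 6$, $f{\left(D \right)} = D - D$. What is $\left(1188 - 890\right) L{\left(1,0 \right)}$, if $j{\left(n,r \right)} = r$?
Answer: $2980$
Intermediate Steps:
$f{\left(D \right)} = 0$
$L{\left(O,A \right)} = 10$ ($L{\left(O,A \right)} = 4 + 6 = 10$)
$\left(1188 - 890\right) L{\left(1,0 \right)} = \left(1188 - 890\right) 10 = 298 \cdot 10 = 2980$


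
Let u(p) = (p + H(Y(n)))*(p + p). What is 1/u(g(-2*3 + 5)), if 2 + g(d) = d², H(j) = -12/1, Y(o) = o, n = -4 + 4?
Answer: 1/26 ≈ 0.038462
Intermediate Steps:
n = 0
H(j) = -12 (H(j) = -12*1 = -12)
g(d) = -2 + d²
u(p) = 2*p*(-12 + p) (u(p) = (p - 12)*(p + p) = (-12 + p)*(2*p) = 2*p*(-12 + p))
1/u(g(-2*3 + 5)) = 1/(2*(-2 + (-2*3 + 5)²)*(-12 + (-2 + (-2*3 + 5)²))) = 1/(2*(-2 + (-6 + 5)²)*(-12 + (-2 + (-6 + 5)²))) = 1/(2*(-2 + (-1)²)*(-12 + (-2 + (-1)²))) = 1/(2*(-2 + 1)*(-12 + (-2 + 1))) = 1/(2*(-1)*(-12 - 1)) = 1/(2*(-1)*(-13)) = 1/26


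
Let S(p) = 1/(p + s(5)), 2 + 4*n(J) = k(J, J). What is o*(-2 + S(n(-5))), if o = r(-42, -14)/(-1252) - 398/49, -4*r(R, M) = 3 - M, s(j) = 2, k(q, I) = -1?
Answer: 5977053/613480 ≈ 9.7429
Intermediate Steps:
r(R, M) = -3/4 + M/4 (r(R, M) = -(3 - M)/4 = -3/4 + M/4)
n(J) = -3/4 (n(J) = -1/2 + (1/4)*(-1) = -1/2 - 1/4 = -3/4)
o = -1992351/245392 (o = (-3/4 + (1/4)*(-14))/(-1252) - 398/49 = (-3/4 - 7/2)*(-1/1252) - 398*1/49 = -17/4*(-1/1252) - 398/49 = 17/5008 - 398/49 = -1992351/245392 ≈ -8.1190)
S(p) = 1/(2 + p) (S(p) = 1/(p + 2) = 1/(2 + p))
o*(-2 + S(n(-5))) = -1992351*(-2 + 1/(2 - 3/4))/245392 = -1992351*(-2 + 1/(5/4))/245392 = -1992351*(-2 + 4/5)/245392 = -1992351/245392*(-6/5) = 5977053/613480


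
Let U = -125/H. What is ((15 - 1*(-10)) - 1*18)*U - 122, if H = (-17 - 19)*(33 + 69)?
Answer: -447109/3672 ≈ -121.76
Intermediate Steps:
H = -3672 (H = -36*102 = -3672)
U = 125/3672 (U = -125/(-3672) = -125*(-1/3672) = 125/3672 ≈ 0.034041)
((15 - 1*(-10)) - 1*18)*U - 122 = ((15 - 1*(-10)) - 1*18)*(125/3672) - 122 = ((15 + 10) - 18)*(125/3672) - 122 = (25 - 18)*(125/3672) - 122 = 7*(125/3672) - 122 = 875/3672 - 122 = -447109/3672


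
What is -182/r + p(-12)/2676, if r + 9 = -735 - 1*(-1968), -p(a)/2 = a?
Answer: -19069/136476 ≈ -0.13972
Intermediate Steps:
p(a) = -2*a
r = 1224 (r = -9 + (-735 - 1*(-1968)) = -9 + (-735 + 1968) = -9 + 1233 = 1224)
-182/r + p(-12)/2676 = -182/1224 - 2*(-12)/2676 = -182*1/1224 + 24*(1/2676) = -91/612 + 2/223 = -19069/136476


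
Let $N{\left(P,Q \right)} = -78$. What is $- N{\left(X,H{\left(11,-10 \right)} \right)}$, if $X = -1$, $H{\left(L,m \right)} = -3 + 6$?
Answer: $78$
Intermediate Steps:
$H{\left(L,m \right)} = 3$
$- N{\left(X,H{\left(11,-10 \right)} \right)} = \left(-1\right) \left(-78\right) = 78$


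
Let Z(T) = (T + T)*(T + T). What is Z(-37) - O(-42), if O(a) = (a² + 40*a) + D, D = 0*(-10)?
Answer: 5392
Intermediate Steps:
D = 0
O(a) = a² + 40*a (O(a) = (a² + 40*a) + 0 = a² + 40*a)
Z(T) = 4*T² (Z(T) = (2*T)*(2*T) = 4*T²)
Z(-37) - O(-42) = 4*(-37)² - (-42)*(40 - 42) = 4*1369 - (-42)*(-2) = 5476 - 1*84 = 5476 - 84 = 5392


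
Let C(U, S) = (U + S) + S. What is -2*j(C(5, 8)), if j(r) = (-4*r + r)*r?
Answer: 2646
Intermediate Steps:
C(U, S) = U + 2*S (C(U, S) = (S + U) + S = U + 2*S)
j(r) = -3*r**2 (j(r) = (-3*r)*r = -3*r**2)
-2*j(C(5, 8)) = -(-6)*(5 + 2*8)**2 = -(-6)*(5 + 16)**2 = -(-6)*21**2 = -(-6)*441 = -2*(-1323) = 2646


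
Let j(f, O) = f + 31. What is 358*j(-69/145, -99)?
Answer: 1584508/145 ≈ 10928.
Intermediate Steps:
j(f, O) = 31 + f
358*j(-69/145, -99) = 358*(31 - 69/145) = 358*(4426/145) = 1584508/145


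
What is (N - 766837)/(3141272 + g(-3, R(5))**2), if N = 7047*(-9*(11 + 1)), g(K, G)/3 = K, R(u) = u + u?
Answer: -1527913/3141353 ≈ -0.48639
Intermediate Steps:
R(u) = 2*u
g(K, G) = 3*K
N = -761076 (N = 7047*(-9*12) = 7047*(-108) = -761076)
(N - 766837)/(3141272 + g(-3, R(5))**2) = (-761076 - 766837)/(3141272 + (3*(-3))**2) = -1527913/(3141272 + (-9)**2) = -1527913/(3141272 + 81) = -1527913/3141353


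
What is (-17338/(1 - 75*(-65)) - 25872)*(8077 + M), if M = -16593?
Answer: 268614248090/1219 ≈ 2.2036e+8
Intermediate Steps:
(-17338/(1 - 75*(-65)) - 25872)*(8077 + M) = (-17338/(1 - 75*(-65)) - 25872)*(8077 - 16593) = (-17338/(1 + 4875) - 25872)*(-8516) = (-17338/4876 - 25872)*(-8516) = (-17338*1/4876 - 25872)*(-8516) = (-8669/2438 - 25872)*(-8516) = -63084605/2438*(-8516) = 268614248090/1219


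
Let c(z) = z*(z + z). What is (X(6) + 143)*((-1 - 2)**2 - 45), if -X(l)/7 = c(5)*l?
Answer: 70452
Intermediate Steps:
c(z) = 2*z**2 (c(z) = z*(2*z) = 2*z**2)
X(l) = -350*l (X(l) = -7*2*5**2*l = -7*2*25*l = -350*l)
(X(6) + 143)*((-1 - 2)**2 - 45) = (-350*6 + 143)*((-1 - 2)**2 - 45) = (-2100 + 143)*((-3)**2 - 45) = -1957*(9 - 45) = -1957*(-36) = 70452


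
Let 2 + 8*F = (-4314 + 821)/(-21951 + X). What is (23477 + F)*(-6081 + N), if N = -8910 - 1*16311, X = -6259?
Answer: -11846099773269/16120 ≈ -7.3487e+8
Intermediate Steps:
N = -25221 (N = -8910 - 16311 = -25221)
F = -7561/32240 (F = -¼ + ((-4314 + 821)/(-21951 - 6259))/8 = -¼ + (-3493/(-28210))/8 = -¼ + (-3493*(-1/28210))/8 = -¼ + (⅛)*(499/4030) = -¼ + 499/32240 = -7561/32240 ≈ -0.23452)
(23477 + F)*(-6081 + N) = (23477 - 7561/32240)*(-6081 - 25221) = (756890919/32240)*(-31302) = -11846099773269/16120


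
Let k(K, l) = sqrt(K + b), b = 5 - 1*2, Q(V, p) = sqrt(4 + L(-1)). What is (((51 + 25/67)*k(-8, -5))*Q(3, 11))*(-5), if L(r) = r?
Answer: -17210*I*sqrt(15)/67 ≈ -994.84*I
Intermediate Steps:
Q(V, p) = sqrt(3) (Q(V, p) = sqrt(4 - 1) = sqrt(3))
b = 3 (b = 5 - 2 = 3)
k(K, l) = sqrt(3 + K) (k(K, l) = sqrt(K + 3) = sqrt(3 + K))
(((51 + 25/67)*k(-8, -5))*Q(3, 11))*(-5) = (((51 + 25/67)*sqrt(3 - 8))*sqrt(3))*(-5) = (((51 + 25*(1/67))*sqrt(-5))*sqrt(3))*(-5) = (((51 + 25/67)*(I*sqrt(5)))*sqrt(3))*(-5) = ((3442*(I*sqrt(5))/67)*sqrt(3))*(-5) = ((3442*I*sqrt(5)/67)*sqrt(3))*(-5) = (3442*I*sqrt(15)/67)*(-5) = -17210*I*sqrt(15)/67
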